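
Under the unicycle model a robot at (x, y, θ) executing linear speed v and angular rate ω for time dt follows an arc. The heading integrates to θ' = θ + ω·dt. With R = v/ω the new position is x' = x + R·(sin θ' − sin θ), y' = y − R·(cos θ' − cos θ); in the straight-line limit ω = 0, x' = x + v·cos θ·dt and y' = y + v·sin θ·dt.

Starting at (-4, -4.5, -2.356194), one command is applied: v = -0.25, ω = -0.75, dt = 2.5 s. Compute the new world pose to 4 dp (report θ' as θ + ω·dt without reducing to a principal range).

(-3.4688, -4.5814, -4.2312)

θ' = -2.3562 + -0.75·2.5 = -4.2312
R = v/ω = -0.25/-0.75 = 0.3333
x' = -4 + 0.3333·(sin -4.2312 − sin -2.3562) = -3.4688
y' = -4.5 − 0.3333·(cos -4.2312 − cos -2.3562) = -4.5814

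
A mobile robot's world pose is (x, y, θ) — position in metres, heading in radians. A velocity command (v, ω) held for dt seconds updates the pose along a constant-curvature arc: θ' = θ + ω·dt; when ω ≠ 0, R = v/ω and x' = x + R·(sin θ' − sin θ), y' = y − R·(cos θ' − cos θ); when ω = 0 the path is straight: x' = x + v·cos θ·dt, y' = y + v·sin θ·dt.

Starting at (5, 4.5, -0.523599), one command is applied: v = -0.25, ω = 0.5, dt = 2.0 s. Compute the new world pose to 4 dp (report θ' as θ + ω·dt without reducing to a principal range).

θ' = -0.5236 + 0.5·2.0 = 0.4764
R = v/ω = -0.25/0.5 = -0.5000
x' = 5 + -0.5000·(sin 0.4764 − sin -0.5236) = 4.5207
y' = 4.5 − -0.5000·(cos 0.4764 − cos -0.5236) = 4.5113

(4.5207, 4.5113, 0.4764)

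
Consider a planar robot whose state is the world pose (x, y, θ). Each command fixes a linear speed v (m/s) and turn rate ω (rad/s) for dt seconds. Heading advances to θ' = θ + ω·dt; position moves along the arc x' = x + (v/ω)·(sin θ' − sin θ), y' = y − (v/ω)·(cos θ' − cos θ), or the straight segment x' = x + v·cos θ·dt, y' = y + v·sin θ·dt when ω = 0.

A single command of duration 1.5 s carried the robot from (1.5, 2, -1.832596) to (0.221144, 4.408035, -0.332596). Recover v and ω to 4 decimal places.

Δθ = -0.332596 − -1.832596 = 1.500000
ω = Δθ/dt = 1.500000/1.5 = 1.0000
R = −Δy/(cos θ' − cos θ) = -2.0000
v = R·ω = -2.0000·1.0000 = -2.0000

v = -2.0000, ω = 1.0000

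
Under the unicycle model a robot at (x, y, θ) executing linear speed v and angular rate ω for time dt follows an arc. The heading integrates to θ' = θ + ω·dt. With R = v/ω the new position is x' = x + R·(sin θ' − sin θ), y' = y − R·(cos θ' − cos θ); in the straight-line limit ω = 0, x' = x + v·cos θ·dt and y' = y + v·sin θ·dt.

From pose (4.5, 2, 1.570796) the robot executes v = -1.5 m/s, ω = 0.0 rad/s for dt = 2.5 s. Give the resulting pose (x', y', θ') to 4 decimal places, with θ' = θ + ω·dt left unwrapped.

θ' = 1.5708 + 0.0·2.5 = 1.5708
ω = 0 → straight: x' = 4.5 + -1.5·cos(1.5708)·2.5 = 4.5000
y' = 2 + -1.5·sin(1.5708)·2.5 = -1.7500

(4.5000, -1.7500, 1.5708)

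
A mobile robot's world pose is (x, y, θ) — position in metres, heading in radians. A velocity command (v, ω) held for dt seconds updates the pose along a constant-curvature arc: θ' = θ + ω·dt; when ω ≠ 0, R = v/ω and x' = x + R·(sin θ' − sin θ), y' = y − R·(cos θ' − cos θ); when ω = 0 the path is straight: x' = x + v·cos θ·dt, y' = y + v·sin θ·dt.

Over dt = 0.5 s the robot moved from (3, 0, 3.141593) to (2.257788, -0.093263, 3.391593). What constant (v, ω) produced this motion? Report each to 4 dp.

v = 1.5000, ω = 0.5000

Δθ = 3.391593 − 3.141593 = 0.250000
ω = Δθ/dt = 0.250000/0.5 = 0.5000
R = Δx/(sin θ' − sin θ) = 3.0000
v = R·ω = 3.0000·0.5000 = 1.5000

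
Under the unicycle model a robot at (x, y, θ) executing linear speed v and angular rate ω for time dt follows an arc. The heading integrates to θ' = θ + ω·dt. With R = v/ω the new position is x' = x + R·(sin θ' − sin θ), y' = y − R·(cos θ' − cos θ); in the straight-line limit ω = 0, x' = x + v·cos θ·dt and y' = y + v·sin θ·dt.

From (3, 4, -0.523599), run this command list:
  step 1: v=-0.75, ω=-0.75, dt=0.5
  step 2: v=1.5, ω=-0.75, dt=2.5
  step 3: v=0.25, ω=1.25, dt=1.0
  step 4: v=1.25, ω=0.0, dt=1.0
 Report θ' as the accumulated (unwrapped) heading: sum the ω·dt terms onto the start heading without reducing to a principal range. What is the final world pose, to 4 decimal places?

step 1: θ'=-0.8986 (R=1.0000) → pose (2.7175, 4.2433, -0.8986)
step 2: θ'=-2.7736 (R=-2.0000) → pose (1.8721, 1.1318, -2.7736)
step 3: θ'=-1.5236 (R=0.2000) → pose (1.7443, 0.9358, -1.5236)
step 4: θ'=-1.5236 (straight) → pose (1.8033, -0.3129, -1.5236)

(1.8033, -0.3129, -1.5236)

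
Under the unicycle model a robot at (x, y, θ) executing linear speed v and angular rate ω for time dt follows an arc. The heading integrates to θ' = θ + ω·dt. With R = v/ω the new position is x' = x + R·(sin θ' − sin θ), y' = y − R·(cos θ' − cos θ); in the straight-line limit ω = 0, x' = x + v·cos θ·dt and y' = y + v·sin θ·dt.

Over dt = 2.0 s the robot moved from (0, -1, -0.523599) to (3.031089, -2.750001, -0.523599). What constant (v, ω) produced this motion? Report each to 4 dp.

Δθ = -0.523599 − -0.523599 = 0.000000
ω = Δθ/dt = 0.000000/2.0 = 0.0000
ω = 0 → v = (Δx·cos θ + Δy·sin θ)/dt = 1.7500

v = 1.7500, ω = 0.0000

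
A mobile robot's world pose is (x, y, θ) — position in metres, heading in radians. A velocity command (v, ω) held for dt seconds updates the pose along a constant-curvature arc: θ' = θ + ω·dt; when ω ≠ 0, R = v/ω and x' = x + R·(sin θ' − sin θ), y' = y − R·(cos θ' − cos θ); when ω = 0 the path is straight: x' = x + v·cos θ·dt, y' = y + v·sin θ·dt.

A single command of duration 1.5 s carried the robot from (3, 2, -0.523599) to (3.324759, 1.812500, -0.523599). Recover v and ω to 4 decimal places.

v = 0.2500, ω = 0.0000

Δθ = -0.523599 − -0.523599 = 0.000000
ω = Δθ/dt = 0.000000/1.5 = 0.0000
ω = 0 → v = (Δx·cos θ + Δy·sin θ)/dt = 0.2500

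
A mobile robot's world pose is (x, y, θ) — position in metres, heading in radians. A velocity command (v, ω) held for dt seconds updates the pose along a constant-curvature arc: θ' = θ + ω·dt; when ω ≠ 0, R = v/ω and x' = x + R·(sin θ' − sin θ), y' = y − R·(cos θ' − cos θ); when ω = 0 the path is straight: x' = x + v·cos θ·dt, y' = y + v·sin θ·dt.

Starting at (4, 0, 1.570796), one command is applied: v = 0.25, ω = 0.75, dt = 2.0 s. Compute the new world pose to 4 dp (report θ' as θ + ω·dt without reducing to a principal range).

(3.6902, 0.3325, 3.0708)

θ' = 1.5708 + 0.75·2.0 = 3.0708
R = v/ω = 0.25/0.75 = 0.3333
x' = 4 + 0.3333·(sin 3.0708 − sin 1.5708) = 3.6902
y' = 0 − 0.3333·(cos 3.0708 − cos 1.5708) = 0.3325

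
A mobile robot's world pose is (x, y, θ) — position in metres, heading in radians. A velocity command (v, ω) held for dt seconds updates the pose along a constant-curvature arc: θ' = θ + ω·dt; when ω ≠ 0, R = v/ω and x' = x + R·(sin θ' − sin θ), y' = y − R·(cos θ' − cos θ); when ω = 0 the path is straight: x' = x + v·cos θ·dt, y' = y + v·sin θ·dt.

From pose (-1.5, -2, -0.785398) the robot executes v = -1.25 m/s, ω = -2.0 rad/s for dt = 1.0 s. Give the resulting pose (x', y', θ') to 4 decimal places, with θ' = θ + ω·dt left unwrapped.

θ' = -0.7854 + -2.0·1.0 = -2.7854
R = v/ω = -1.25/-2.0 = 0.6250
x' = -1.5 + 0.6250·(sin -2.7854 − sin -0.7854) = -1.2760
y' = -2 − 0.6250·(cos -2.7854 − cos -0.7854) = -0.9723

(-1.2760, -0.9723, -2.7854)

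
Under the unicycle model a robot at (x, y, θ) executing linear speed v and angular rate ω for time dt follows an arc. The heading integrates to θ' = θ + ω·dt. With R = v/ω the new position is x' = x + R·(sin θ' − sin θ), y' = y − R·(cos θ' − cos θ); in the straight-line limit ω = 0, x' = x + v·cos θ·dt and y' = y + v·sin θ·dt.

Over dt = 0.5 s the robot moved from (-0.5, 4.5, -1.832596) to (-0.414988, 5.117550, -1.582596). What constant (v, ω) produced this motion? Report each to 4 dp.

v = -1.2500, ω = 0.5000

Δθ = -1.582596 − -1.832596 = 0.250000
ω = Δθ/dt = 0.250000/0.5 = 0.5000
R = −Δy/(cos θ' − cos θ) = -2.5000
v = R·ω = -2.5000·0.5000 = -1.2500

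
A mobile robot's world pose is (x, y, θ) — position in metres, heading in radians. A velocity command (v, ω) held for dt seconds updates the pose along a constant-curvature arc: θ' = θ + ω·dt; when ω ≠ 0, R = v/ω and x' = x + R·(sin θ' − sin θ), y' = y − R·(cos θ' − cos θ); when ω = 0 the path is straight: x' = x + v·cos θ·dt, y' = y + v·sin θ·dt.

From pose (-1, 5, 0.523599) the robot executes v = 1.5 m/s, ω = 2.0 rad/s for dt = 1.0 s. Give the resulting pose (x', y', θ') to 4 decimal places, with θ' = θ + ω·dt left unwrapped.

θ' = 0.5236 + 2.0·1.0 = 2.5236
R = v/ω = 1.5/2.0 = 0.7500
x' = -1 + 0.7500·(sin 2.5236 − sin 0.5236) = -0.9404
y' = 5 − 0.7500·(cos 2.5236 − cos 0.5236) = 6.2608

(-0.9404, 6.2608, 2.5236)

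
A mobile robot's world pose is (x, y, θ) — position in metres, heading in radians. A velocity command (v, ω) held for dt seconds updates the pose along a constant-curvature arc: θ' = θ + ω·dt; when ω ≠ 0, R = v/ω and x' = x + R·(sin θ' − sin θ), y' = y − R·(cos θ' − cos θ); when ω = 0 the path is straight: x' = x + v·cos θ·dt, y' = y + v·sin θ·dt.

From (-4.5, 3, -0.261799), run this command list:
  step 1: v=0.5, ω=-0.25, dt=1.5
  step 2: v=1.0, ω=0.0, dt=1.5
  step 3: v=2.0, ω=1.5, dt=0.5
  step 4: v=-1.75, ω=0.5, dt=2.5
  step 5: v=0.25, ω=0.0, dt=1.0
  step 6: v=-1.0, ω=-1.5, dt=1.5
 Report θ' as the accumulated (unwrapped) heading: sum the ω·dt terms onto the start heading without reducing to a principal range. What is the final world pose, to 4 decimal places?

step 1: θ'=-0.6368 (R=-2.0000) → pose (-3.8284, 2.6762, -0.6368)
step 2: θ'=-0.6368 (straight) → pose (-2.6224, 1.7842, -0.6368)
step 3: θ'=0.1132 (R=1.3333) → pose (-1.6789, 1.5314, 0.1132)
step 4: θ'=1.3632 (R=-3.5000) → pose (-4.7084, -1.2248, 1.3632)
step 5: θ'=1.3632 (straight) → pose (-4.6569, -0.9802, 1.3632)
step 6: θ'=-0.8868 (R=0.6667) → pose (-5.8260, -1.2640, -0.8868)

(-5.8260, -1.2640, -0.8868)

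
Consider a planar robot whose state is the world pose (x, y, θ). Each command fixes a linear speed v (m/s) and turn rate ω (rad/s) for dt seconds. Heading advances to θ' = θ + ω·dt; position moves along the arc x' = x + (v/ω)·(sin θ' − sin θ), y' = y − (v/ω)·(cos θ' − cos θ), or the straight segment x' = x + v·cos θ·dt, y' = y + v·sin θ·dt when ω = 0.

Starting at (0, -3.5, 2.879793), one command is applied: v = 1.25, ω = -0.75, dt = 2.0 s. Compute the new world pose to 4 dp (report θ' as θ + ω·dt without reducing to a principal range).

θ' = 2.8798 + -0.75·2.0 = 1.3798
R = v/ω = 1.25/-0.75 = -1.6667
x' = 0 + -1.6667·(sin 1.3798 − sin 2.8798) = -1.2050
y' = -3.5 − -1.6667·(cos 1.3798 − cos 2.8798) = -1.5737

(-1.2050, -1.5737, 1.3798)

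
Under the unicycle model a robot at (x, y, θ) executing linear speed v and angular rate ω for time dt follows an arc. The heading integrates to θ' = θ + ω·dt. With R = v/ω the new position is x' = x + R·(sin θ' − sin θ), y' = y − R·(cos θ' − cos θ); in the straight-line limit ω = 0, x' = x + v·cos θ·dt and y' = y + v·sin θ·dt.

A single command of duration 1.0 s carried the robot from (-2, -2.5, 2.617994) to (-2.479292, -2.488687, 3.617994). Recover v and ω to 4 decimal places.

v = 0.5000, ω = 1.0000

Δθ = 3.617994 − 2.617994 = 1.000000
ω = Δθ/dt = 1.000000/1.0 = 1.0000
R = Δx/(sin θ' − sin θ) = 0.5000
v = R·ω = 0.5000·1.0000 = 0.5000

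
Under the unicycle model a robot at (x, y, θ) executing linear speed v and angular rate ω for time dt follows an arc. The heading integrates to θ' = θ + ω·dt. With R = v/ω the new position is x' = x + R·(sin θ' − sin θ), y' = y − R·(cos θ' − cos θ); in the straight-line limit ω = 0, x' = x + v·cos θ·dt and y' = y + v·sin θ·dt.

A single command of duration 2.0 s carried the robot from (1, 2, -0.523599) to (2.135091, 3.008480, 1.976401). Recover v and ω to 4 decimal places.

v = 1.0000, ω = 1.2500

Δθ = 1.976401 − -0.523599 = 2.500000
ω = Δθ/dt = 2.500000/2.0 = 1.2500
R = Δx/(sin θ' − sin θ) = 0.8000
v = R·ω = 0.8000·1.2500 = 1.0000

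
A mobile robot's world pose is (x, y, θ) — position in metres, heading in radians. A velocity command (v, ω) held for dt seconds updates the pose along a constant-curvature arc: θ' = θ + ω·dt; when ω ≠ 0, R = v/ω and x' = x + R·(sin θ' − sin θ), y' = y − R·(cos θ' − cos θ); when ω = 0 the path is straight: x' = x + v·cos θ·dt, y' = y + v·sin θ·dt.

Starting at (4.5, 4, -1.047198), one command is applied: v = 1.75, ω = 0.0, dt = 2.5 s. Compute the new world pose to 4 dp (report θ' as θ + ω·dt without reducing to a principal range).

(6.6875, 0.2111, -1.0472)

θ' = -1.0472 + 0.0·2.5 = -1.0472
ω = 0 → straight: x' = 4.5 + 1.75·cos(-1.0472)·2.5 = 6.6875
y' = 4 + 1.75·sin(-1.0472)·2.5 = 0.2111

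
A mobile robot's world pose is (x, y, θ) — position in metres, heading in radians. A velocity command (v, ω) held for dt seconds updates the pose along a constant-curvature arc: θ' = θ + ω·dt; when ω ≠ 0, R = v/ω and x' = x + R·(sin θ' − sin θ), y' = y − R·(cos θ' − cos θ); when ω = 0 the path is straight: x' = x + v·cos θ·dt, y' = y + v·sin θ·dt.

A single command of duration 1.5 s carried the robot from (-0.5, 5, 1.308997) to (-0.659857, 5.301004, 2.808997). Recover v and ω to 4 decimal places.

Δθ = 2.808997 − 1.308997 = 1.500000
ω = Δθ/dt = 1.500000/1.5 = 1.0000
R = −Δy/(cos θ' − cos θ) = 0.2500
v = R·ω = 0.2500·1.0000 = 0.2500

v = 0.2500, ω = 1.0000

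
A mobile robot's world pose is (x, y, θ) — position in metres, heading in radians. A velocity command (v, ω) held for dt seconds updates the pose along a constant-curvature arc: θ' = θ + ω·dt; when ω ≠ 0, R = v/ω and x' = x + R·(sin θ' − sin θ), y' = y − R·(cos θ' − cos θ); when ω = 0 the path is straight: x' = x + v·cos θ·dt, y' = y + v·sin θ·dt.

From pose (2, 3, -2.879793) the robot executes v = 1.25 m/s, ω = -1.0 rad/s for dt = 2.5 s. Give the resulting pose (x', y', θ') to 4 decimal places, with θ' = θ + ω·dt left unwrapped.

θ' = -2.8798 + -1.0·2.5 = -5.3798
R = v/ω = 1.25/-1.0 = -1.2500
x' = 2 + -1.2500·(sin -5.3798 − sin -2.8798) = 0.6947
y' = 3 − -1.2500·(cos -5.3798 − cos -2.8798) = 4.9811

(0.6947, 4.9811, -5.3798)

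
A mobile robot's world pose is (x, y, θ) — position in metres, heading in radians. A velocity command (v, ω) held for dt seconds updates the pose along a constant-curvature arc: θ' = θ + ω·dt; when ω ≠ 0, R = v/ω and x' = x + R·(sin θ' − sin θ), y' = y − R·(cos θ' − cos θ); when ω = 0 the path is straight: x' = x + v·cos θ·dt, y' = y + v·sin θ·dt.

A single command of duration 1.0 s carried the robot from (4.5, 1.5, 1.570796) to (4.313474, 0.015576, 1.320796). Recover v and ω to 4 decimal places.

v = -1.5000, ω = -0.2500

Δθ = 1.320796 − 1.570796 = -0.250000
ω = Δθ/dt = -0.250000/1.0 = -0.2500
R = −Δy/(cos θ' − cos θ) = 6.0000
v = R·ω = 6.0000·-0.2500 = -1.5000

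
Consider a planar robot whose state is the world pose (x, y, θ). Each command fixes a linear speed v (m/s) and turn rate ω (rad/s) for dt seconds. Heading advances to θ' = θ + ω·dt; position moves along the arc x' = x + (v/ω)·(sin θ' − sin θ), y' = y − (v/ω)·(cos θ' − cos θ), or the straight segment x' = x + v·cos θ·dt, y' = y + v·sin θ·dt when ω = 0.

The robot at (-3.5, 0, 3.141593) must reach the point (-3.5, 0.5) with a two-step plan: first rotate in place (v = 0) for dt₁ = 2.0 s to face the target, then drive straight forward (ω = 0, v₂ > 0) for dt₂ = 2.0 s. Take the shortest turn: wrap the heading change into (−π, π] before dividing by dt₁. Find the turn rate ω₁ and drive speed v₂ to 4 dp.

heading to target = atan2(0.5−0, -3.5−-3.5) = 1.5708
Δθ = wrap(1.5708 − 3.1416) = -1.5708; ω₁ = Δθ/dt₁ = -0.7854
distance = √((-3.5−-3.5)² + (0.5−0)²) = 0.5000; v₂ = distance/dt₂ = 0.2500

ω₁ = -0.7854, v₂ = 0.2500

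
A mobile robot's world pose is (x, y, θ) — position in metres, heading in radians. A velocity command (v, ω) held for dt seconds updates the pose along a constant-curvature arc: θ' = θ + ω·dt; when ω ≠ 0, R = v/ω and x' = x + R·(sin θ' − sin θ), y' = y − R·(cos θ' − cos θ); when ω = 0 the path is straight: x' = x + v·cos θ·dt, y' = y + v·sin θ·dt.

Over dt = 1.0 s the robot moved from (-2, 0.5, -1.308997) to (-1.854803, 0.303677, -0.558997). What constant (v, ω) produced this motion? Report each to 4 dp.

v = 0.2500, ω = 0.7500

Δθ = -0.558997 − -1.308997 = 0.750000
ω = Δθ/dt = 0.750000/1.0 = 0.7500
R = −Δy/(cos θ' − cos θ) = 0.3333
v = R·ω = 0.3333·0.7500 = 0.2500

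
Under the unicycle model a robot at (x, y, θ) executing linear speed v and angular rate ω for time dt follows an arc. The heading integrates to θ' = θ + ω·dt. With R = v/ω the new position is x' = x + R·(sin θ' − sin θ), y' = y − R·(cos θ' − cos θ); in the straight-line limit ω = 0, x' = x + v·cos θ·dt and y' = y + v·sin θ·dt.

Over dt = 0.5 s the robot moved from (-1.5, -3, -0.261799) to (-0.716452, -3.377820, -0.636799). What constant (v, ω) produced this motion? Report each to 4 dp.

Δθ = -0.636799 − -0.261799 = -0.375000
ω = Δθ/dt = -0.375000/0.5 = -0.7500
R = Δx/(sin θ' − sin θ) = -2.3333
v = R·ω = -2.3333·-0.7500 = 1.7500

v = 1.7500, ω = -0.7500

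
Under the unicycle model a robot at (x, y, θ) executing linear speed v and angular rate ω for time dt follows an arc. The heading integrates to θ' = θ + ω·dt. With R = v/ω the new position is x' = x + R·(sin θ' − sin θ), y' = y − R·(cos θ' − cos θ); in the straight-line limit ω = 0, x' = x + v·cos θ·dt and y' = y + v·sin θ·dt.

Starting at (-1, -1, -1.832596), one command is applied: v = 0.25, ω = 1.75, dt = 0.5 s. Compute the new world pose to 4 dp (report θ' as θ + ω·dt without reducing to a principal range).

(-0.9788, -1.1192, -0.9576)

θ' = -1.8326 + 1.75·0.5 = -0.9576
R = v/ω = 0.25/1.75 = 0.1429
x' = -1 + 0.1429·(sin -0.9576 − sin -1.8326) = -0.9788
y' = -1 − 0.1429·(cos -0.9576 − cos -1.8326) = -1.1192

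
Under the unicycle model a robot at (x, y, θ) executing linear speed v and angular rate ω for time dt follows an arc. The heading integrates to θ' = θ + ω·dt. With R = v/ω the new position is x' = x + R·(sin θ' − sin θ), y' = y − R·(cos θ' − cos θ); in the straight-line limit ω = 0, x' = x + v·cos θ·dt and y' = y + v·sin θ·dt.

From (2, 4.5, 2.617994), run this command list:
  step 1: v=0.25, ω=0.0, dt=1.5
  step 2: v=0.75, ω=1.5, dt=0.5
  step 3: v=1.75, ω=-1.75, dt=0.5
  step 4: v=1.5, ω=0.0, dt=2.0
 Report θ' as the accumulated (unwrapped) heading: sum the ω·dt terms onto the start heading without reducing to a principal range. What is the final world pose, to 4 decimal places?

step 1: θ'=2.6180 (straight) → pose (1.6752, 4.6875, 2.6180)
step 2: θ'=3.3680 (R=0.5000) → pose (1.3130, 4.7417, 3.3680)
step 3: θ'=2.4930 (R=-1.0000) → pose (0.4845, 4.9193, 2.4930)
step 4: θ'=2.4930 (straight) → pose (-1.9063, 6.7315, 2.4930)

(-1.9063, 6.7315, 2.4930)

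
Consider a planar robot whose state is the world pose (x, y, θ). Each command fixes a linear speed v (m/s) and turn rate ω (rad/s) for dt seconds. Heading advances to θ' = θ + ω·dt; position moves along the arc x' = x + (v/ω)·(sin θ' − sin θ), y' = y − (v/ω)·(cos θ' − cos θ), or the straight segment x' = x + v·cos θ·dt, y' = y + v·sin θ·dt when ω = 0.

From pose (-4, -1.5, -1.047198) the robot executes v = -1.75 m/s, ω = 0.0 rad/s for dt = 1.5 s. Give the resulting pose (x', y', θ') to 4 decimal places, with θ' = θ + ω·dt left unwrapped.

(-5.3125, 0.7733, -1.0472)

θ' = -1.0472 + 0.0·1.5 = -1.0472
ω = 0 → straight: x' = -4 + -1.75·cos(-1.0472)·1.5 = -5.3125
y' = -1.5 + -1.75·sin(-1.0472)·1.5 = 0.7733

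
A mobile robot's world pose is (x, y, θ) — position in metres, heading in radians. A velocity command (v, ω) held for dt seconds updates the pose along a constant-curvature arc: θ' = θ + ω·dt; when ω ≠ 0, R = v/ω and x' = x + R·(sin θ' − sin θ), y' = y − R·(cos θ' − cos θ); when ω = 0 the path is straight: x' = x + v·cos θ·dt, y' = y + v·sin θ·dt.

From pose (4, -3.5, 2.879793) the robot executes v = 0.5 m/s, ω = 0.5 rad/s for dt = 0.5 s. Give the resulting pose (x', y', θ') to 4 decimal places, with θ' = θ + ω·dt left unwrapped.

θ' = 2.8798 + 0.5·0.5 = 3.1298
R = v/ω = 0.5/0.5 = 1.0000
x' = 4 + 1.0000·(sin 3.1298 − sin 2.8798) = 3.7530
y' = -3.5 − 1.0000·(cos 3.1298 − cos 2.8798) = -3.4660

(3.7530, -3.4660, 3.1298)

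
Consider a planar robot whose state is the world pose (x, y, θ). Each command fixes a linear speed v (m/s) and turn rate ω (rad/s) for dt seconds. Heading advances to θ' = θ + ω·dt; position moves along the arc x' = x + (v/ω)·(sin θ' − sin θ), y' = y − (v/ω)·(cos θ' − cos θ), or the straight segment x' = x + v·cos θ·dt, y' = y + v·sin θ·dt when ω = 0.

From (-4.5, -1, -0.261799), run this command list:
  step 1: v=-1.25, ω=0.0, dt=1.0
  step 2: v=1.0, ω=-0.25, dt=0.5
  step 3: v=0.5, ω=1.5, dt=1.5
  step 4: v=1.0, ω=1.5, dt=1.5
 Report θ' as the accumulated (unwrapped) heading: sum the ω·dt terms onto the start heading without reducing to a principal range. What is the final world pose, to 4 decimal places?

step 1: θ'=-0.2618 (straight) → pose (-5.7074, -0.6765, -0.2618)
step 2: θ'=-0.3868 (R=-4.0000) → pose (-5.2338, -0.8357, -0.3868)
step 3: θ'=1.8632 (R=0.3333) → pose (-4.7889, -0.4309, 1.8632)
step 4: θ'=4.1132 (R=0.6667) → pose (-5.9778, -0.2471, 4.1132)

(-5.9778, -0.2471, 4.1132)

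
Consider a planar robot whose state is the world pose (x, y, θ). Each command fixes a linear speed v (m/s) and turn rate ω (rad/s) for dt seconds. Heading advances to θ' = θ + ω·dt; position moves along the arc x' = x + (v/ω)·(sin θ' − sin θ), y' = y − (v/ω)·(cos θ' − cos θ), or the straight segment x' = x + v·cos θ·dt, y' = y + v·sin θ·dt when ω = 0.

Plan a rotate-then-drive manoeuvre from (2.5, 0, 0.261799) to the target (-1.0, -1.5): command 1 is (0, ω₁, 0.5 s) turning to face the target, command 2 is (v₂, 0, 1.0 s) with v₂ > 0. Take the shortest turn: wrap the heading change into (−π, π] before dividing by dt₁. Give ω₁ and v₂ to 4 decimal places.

ω₁ = -5.9970, v₂ = 3.8079

heading to target = atan2(-1.5−0, -1−2.5) = -2.7367
Δθ = wrap(-2.7367 − 0.2618) = -2.9985; ω₁ = Δθ/dt₁ = -5.9970
distance = √((-1−2.5)² + (-1.5−0)²) = 3.8079; v₂ = distance/dt₂ = 3.8079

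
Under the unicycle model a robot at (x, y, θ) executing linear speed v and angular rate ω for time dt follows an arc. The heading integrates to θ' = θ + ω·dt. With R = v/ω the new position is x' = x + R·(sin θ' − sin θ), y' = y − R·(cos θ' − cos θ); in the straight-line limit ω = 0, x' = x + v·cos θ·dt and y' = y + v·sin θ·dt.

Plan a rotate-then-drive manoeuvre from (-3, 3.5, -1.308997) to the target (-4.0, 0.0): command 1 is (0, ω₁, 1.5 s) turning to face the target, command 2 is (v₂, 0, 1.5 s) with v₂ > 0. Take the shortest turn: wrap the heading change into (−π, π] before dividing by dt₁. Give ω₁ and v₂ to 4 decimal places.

ω₁ = -0.3601, v₂ = 2.4267

heading to target = atan2(0−3.5, -4−-3) = -1.8491
Δθ = wrap(-1.8491 − -1.3090) = -0.5401; ω₁ = Δθ/dt₁ = -0.3601
distance = √((-4−-3)² + (0−3.5)²) = 3.6401; v₂ = distance/dt₂ = 2.4267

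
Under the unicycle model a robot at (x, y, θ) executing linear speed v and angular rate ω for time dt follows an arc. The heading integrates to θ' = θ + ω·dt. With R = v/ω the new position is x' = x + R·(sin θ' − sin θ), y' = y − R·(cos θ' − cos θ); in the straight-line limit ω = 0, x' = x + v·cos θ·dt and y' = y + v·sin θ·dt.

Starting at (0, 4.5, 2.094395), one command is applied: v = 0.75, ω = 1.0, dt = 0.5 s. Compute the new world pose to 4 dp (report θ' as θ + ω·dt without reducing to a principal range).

(-0.2593, 4.7655, 2.5944)

θ' = 2.0944 + 1.0·0.5 = 2.5944
R = v/ω = 0.75/1.0 = 0.7500
x' = 0 + 0.7500·(sin 2.5944 − sin 2.0944) = -0.2593
y' = 4.5 − 0.7500·(cos 2.5944 − cos 2.0944) = 4.7655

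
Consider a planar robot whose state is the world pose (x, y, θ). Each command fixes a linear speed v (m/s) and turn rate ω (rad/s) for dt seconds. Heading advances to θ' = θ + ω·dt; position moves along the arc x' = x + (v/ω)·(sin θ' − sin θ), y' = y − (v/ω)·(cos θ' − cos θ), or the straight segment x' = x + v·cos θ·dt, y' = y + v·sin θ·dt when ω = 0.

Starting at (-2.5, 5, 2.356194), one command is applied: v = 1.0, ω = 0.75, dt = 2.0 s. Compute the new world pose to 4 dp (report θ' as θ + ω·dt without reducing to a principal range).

(-4.3166, 5.0643, 3.8562)

θ' = 2.3562 + 0.75·2.0 = 3.8562
R = v/ω = 1.0/0.75 = 1.3333
x' = -2.5 + 1.3333·(sin 3.8562 − sin 2.3562) = -4.3166
y' = 5 − 1.3333·(cos 3.8562 − cos 2.3562) = 5.0643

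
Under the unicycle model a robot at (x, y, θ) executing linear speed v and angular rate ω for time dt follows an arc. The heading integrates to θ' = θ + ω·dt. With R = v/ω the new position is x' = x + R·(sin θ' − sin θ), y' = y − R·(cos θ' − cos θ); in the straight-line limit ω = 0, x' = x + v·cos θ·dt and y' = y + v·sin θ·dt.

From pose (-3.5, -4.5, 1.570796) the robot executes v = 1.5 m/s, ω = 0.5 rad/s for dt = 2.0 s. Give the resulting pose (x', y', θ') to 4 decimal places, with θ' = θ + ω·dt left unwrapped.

θ' = 1.5708 + 0.5·2.0 = 2.5708
R = v/ω = 1.5/0.5 = 3.0000
x' = -3.5 + 3.0000·(sin 2.5708 − sin 1.5708) = -4.8791
y' = -4.5 − 3.0000·(cos 2.5708 − cos 1.5708) = -1.9756

(-4.8791, -1.9756, 2.5708)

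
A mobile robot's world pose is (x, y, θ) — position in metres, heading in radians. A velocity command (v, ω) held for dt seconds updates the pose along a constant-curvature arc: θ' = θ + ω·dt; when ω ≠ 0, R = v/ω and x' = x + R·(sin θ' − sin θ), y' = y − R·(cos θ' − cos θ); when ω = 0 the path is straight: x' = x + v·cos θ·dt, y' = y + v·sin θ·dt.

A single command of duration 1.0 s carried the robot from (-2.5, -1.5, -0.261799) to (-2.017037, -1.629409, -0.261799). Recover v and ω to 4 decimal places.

v = 0.5000, ω = 0.0000

Δθ = -0.261799 − -0.261799 = 0.000000
ω = Δθ/dt = 0.000000/1.0 = 0.0000
ω = 0 → v = (Δx·cos θ + Δy·sin θ)/dt = 0.5000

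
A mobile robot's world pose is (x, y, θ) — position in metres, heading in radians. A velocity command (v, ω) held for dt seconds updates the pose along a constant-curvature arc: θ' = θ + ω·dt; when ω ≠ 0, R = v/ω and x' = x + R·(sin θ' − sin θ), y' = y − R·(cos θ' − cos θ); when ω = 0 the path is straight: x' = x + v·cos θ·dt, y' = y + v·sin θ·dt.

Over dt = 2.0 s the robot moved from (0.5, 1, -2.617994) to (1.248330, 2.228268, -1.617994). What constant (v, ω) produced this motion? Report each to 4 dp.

Δθ = -1.617994 − -2.617994 = 1.000000
ω = Δθ/dt = 1.000000/2.0 = 0.5000
R = −Δy/(cos θ' − cos θ) = -1.5000
v = R·ω = -1.5000·0.5000 = -0.7500

v = -0.7500, ω = 0.5000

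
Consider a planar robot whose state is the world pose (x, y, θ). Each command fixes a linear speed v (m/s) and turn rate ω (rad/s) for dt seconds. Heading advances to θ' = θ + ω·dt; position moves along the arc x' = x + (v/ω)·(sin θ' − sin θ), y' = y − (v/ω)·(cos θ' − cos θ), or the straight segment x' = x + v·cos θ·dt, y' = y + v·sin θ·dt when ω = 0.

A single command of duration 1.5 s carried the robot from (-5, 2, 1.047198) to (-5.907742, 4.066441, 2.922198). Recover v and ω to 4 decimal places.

v = 1.7500, ω = 1.2500

Δθ = 2.922198 − 1.047198 = 1.875000
ω = Δθ/dt = 1.875000/1.5 = 1.2500
R = −Δy/(cos θ' − cos θ) = 1.4000
v = R·ω = 1.4000·1.2500 = 1.7500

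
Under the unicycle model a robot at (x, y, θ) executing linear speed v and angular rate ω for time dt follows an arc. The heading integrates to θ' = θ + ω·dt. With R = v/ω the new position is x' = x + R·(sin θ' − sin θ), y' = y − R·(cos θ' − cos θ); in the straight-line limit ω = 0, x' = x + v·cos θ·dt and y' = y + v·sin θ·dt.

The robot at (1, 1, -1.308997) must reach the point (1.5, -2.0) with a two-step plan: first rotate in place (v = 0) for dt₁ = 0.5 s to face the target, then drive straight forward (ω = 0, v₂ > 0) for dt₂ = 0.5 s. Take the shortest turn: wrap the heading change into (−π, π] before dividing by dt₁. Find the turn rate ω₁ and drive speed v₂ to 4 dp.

heading to target = atan2(-2−1, 1.5−1) = -1.4056
Δθ = wrap(-1.4056 − -1.3090) = -0.0967; ω₁ = Δθ/dt₁ = -0.1933
distance = √((1.5−1)² + (-2−1)²) = 3.0414; v₂ = distance/dt₂ = 6.0828

ω₁ = -0.1933, v₂ = 6.0828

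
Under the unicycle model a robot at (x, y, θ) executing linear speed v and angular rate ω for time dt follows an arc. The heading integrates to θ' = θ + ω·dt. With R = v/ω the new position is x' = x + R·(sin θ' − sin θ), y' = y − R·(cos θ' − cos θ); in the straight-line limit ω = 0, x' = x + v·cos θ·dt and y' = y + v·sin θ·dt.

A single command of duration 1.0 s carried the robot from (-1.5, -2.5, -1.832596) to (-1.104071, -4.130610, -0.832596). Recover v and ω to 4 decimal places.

Δθ = -0.832596 − -1.832596 = 1.000000
ω = Δθ/dt = 1.000000/1.0 = 1.0000
R = −Δy/(cos θ' − cos θ) = 1.7500
v = R·ω = 1.7500·1.0000 = 1.7500

v = 1.7500, ω = 1.0000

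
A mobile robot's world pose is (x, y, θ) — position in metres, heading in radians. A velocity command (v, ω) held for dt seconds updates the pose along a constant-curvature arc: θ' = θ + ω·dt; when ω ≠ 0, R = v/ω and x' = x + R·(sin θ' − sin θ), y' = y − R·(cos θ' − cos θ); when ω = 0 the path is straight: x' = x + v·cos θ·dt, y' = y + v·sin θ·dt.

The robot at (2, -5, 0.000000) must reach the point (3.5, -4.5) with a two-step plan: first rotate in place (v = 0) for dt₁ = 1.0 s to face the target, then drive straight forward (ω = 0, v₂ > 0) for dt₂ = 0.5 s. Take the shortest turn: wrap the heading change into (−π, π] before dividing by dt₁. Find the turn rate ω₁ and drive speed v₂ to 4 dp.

heading to target = atan2(-4.5−-5, 3.5−2) = 0.3218
Δθ = wrap(0.3218 − 0.0000) = 0.3218; ω₁ = Δθ/dt₁ = 0.3218
distance = √((3.5−2)² + (-4.5−-5)²) = 1.5811; v₂ = distance/dt₂ = 3.1623

ω₁ = 0.3218, v₂ = 3.1623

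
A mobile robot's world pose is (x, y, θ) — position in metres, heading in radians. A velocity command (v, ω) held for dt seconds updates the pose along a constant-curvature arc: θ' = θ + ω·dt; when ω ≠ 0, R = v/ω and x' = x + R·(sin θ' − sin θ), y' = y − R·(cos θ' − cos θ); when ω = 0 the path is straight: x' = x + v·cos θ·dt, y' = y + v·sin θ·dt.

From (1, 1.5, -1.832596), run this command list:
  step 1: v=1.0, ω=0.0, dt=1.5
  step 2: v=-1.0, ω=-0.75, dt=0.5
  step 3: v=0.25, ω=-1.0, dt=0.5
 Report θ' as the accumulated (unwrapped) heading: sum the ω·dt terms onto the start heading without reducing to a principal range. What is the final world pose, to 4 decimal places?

step 1: θ'=-1.8326 (straight) → pose (0.6118, 0.0511, -1.8326)
step 2: θ'=-2.2076 (R=1.3333) → pose (0.8277, 0.4989, -2.2076)
step 3: θ'=-2.7076 (R=-0.2500) → pose (0.7318, 0.4207, -2.7076)

(0.7318, 0.4207, -2.7076)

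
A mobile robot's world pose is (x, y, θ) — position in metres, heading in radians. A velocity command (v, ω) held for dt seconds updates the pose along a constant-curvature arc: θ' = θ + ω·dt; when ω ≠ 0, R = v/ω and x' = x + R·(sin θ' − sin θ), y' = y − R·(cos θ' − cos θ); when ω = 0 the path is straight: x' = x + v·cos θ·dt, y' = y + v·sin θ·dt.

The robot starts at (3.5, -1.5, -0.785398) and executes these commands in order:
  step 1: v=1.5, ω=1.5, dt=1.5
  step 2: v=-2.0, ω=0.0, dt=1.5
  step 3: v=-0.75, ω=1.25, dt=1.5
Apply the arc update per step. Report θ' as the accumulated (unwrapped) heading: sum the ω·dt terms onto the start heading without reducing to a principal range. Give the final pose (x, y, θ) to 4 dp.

step 1: θ'=1.4646 (R=1.0000) → pose (5.2015, -0.8989, 1.4646)
step 2: θ'=1.4646 (straight) → pose (4.8835, -3.8820, 1.4646)
step 3: θ'=3.3396 (R=-0.6000) → pose (5.5981, -4.5339, 3.3396)

(5.5981, -4.5339, 3.3396)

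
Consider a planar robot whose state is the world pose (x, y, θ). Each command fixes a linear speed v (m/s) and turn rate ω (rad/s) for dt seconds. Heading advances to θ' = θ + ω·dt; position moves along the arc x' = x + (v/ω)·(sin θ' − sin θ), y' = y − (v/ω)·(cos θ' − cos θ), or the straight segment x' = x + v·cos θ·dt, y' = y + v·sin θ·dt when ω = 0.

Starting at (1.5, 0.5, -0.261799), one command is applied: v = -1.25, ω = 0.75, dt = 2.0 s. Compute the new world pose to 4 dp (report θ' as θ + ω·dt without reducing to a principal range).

(-0.5067, -0.5657, 1.2382)

θ' = -0.2618 + 0.75·2.0 = 1.2382
R = v/ω = -1.25/0.75 = -1.6667
x' = 1.5 + -1.6667·(sin 1.2382 − sin -0.2618) = -0.5067
y' = 0.5 − -1.6667·(cos 1.2382 − cos -0.2618) = -0.5657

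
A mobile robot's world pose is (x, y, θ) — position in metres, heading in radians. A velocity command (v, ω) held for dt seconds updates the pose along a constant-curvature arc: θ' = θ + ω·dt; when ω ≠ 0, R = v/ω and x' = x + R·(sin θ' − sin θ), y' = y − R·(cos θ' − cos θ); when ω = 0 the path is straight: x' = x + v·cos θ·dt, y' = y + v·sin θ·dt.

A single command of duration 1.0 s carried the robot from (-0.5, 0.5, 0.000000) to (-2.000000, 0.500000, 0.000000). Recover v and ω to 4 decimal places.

v = -1.5000, ω = 0.0000

Δθ = 0.000000 − 0.000000 = 0.000000
ω = Δθ/dt = 0.000000/1.0 = 0.0000
ω = 0 → v = (Δx·cos θ + Δy·sin θ)/dt = -1.5000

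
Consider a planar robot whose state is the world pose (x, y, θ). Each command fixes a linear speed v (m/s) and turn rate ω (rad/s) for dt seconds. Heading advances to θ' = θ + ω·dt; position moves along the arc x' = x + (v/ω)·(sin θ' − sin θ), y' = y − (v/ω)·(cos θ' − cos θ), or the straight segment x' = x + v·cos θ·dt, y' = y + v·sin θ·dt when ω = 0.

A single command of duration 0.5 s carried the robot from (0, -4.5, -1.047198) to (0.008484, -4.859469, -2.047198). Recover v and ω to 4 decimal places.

v = 0.7500, ω = -2.0000

Δθ = -2.047198 − -1.047198 = -1.000000
ω = Δθ/dt = -1.000000/0.5 = -2.0000
R = −Δy/(cos θ' − cos θ) = -0.3750
v = R·ω = -0.3750·-2.0000 = 0.7500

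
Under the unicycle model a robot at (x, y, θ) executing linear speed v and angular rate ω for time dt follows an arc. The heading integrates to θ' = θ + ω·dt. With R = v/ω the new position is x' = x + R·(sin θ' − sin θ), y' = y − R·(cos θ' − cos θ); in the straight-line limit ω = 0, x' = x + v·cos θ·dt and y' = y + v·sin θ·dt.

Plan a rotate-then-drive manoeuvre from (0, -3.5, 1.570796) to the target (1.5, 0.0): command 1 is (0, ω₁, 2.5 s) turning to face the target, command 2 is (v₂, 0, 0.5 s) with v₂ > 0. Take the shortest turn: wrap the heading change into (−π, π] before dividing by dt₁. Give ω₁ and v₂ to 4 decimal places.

ω₁ = -0.1620, v₂ = 7.6158

heading to target = atan2(0−-3.5, 1.5−0) = 1.1659
Δθ = wrap(1.1659 − 1.5708) = -0.4049; ω₁ = Δθ/dt₁ = -0.1620
distance = √((1.5−0)² + (0−-3.5)²) = 3.8079; v₂ = distance/dt₂ = 7.6158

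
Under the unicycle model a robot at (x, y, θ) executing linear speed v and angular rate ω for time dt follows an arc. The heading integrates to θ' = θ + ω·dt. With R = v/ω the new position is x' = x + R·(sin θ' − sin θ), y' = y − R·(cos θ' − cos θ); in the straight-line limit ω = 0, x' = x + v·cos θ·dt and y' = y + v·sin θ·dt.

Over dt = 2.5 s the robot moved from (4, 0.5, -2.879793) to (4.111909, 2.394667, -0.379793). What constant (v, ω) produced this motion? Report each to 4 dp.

v = -1.0000, ω = 1.0000

Δθ = -0.379793 − -2.879793 = 2.500000
ω = Δθ/dt = 2.500000/2.5 = 1.0000
R = −Δy/(cos θ' − cos θ) = -1.0000
v = R·ω = -1.0000·1.0000 = -1.0000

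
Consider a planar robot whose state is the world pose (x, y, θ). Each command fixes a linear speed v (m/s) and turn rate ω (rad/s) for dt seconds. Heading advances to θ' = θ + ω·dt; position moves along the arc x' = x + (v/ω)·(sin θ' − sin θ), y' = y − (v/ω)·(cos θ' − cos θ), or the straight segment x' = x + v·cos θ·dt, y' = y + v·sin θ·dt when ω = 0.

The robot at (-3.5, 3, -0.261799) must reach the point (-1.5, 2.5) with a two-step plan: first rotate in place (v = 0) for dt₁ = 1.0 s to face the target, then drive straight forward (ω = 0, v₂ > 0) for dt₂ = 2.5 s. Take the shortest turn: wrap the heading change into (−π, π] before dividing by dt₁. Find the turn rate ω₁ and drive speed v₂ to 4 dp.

ω₁ = 0.0168, v₂ = 0.8246

heading to target = atan2(2.5−3, -1.5−-3.5) = -0.2450
Δθ = wrap(-0.2450 − -0.2618) = 0.0168; ω₁ = Δθ/dt₁ = 0.0168
distance = √((-1.5−-3.5)² + (2.5−3)²) = 2.0616; v₂ = distance/dt₂ = 0.8246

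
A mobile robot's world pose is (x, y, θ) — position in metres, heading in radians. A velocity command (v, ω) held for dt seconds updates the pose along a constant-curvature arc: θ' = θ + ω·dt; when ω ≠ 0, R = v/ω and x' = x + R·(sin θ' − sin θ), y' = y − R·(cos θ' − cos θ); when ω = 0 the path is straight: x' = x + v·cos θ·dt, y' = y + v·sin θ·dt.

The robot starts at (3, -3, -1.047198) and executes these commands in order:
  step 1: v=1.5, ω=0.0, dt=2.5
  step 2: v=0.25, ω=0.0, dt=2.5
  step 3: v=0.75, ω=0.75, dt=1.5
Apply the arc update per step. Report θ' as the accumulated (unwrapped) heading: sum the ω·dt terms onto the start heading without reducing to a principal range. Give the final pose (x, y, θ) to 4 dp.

step 1: θ'=-1.0472 (straight) → pose (4.8750, -6.2476, -1.0472)
step 2: θ'=-1.0472 (straight) → pose (5.1875, -6.7889, -1.0472)
step 3: θ'=0.0778 (R=1.0000) → pose (6.1312, -7.2858, 0.0778)

(6.1312, -7.2858, 0.0778)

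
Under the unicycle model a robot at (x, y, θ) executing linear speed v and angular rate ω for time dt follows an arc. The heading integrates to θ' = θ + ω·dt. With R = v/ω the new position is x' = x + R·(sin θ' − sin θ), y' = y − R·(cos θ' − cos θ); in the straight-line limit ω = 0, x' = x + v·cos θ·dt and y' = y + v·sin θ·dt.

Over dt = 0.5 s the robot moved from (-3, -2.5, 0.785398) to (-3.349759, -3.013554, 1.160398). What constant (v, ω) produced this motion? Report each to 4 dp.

Δθ = 1.160398 − 0.785398 = 0.375000
ω = Δθ/dt = 0.375000/0.5 = 0.7500
R = −Δy/(cos θ' − cos θ) = -1.6667
v = R·ω = -1.6667·0.7500 = -1.2500

v = -1.2500, ω = 0.7500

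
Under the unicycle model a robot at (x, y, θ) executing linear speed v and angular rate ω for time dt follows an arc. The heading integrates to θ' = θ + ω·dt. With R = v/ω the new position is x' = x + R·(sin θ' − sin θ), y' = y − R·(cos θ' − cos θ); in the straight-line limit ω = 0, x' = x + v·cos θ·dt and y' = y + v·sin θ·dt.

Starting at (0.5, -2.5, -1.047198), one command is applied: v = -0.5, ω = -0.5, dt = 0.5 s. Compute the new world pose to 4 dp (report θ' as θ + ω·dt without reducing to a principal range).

θ' = -1.0472 + -0.5·0.5 = -1.2972
R = v/ω = -0.5/-0.5 = 1.0000
x' = 0.5 + 1.0000·(sin -1.2972 − sin -1.0472) = 0.4032
y' = -2.5 − 1.0000·(cos -1.2972 − cos -1.0472) = -2.2702

(0.4032, -2.2702, -1.2972)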